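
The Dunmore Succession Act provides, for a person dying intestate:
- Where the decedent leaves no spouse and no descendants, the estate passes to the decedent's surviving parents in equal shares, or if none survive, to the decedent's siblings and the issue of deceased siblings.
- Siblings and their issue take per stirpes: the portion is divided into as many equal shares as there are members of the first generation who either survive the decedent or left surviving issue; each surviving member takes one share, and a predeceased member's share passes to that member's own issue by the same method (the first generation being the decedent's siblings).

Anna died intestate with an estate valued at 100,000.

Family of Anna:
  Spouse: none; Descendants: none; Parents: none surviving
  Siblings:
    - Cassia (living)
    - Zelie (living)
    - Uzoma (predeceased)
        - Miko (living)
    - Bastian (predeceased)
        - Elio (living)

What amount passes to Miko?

Miko receives 25,000.

The entire 100,000 passes to the siblings and their issue.
That amount (100,000) is divided into 4 shares of 25,000: Cassia and Zelie each take 25,000; Uzoma's 25,000 share passes to Uzoma's issue; Bastian's 25,000 share passes to Bastian's issue.
Uzoma's share (25,000) passes entirely to Miko.
Bastian's share (25,000) passes entirely to Elio.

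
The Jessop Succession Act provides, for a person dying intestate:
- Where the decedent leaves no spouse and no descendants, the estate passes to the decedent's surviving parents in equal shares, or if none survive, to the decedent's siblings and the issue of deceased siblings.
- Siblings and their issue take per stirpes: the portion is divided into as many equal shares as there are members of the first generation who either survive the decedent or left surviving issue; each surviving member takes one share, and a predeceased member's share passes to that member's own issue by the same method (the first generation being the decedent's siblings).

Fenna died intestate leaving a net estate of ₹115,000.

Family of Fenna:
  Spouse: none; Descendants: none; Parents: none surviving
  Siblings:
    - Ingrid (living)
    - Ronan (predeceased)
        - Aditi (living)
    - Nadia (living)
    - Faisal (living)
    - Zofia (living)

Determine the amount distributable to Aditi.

The entire ₹115,000 passes to the siblings and their issue.
That amount (₹115,000) is divided into 5 shares of ₹23,000: Ingrid, Nadia, Faisal, and Zofia each take ₹23,000; Ronan's ₹23,000 share passes to Ronan's issue.
Ronan's share (₹23,000) passes entirely to Aditi.

Aditi receives ₹23,000.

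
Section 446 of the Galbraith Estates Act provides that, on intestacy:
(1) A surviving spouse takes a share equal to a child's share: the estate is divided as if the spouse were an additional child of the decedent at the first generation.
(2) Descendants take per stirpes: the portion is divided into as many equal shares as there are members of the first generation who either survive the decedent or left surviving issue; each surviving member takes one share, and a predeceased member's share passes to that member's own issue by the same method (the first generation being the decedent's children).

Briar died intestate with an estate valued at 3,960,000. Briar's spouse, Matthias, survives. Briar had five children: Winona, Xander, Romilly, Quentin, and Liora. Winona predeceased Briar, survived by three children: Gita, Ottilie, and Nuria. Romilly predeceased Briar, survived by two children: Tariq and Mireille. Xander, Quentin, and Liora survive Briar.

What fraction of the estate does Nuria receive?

Nuria receives 1/18 of the estate.

The spouse counts as an additional share at the children's level, so there are 6 primary shares of 660,000. Matthias takes one such share (660,000).
The children's combined portion (3,300,000) is divided into 5 shares of 660,000: Xander, Quentin, and Liora each take 660,000; Winona's 660,000 share passes to Winona's issue; Romilly's 660,000 share passes to Romilly's issue.
Winona's share (660,000) is divided into 3 shares of 220,000: Gita, Ottilie, and Nuria each take 220,000.
Romilly's share (660,000) is divided into 2 shares of 330,000: Tariq and Mireille each take 330,000.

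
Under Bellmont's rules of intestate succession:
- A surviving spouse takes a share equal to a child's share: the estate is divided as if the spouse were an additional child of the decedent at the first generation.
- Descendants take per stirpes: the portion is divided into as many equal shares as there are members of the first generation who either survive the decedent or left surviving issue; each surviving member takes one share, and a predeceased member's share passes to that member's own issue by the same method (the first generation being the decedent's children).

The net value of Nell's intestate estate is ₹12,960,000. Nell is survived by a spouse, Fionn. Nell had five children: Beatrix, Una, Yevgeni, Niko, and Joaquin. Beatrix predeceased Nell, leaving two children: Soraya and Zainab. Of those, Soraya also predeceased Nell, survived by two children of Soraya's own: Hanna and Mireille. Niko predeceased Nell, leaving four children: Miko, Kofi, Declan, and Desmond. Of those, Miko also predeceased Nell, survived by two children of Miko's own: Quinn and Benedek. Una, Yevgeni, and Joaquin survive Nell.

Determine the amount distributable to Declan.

Declan receives ₹540,000.

The spouse counts as an additional share at the children's level, so there are 6 primary shares of ₹2,160,000. Fionn takes one such share (₹2,160,000).
The children's combined portion (₹10,800,000) is divided into 5 shares of ₹2,160,000: Una, Yevgeni, and Joaquin each take ₹2,160,000; Beatrix's ₹2,160,000 share passes to Beatrix's issue; Niko's ₹2,160,000 share passes to Niko's issue.
Beatrix's share (₹2,160,000) is divided into 2 shares of ₹1,080,000: Zainab takes ₹1,080,000; Soraya's ₹1,080,000 share passes to Soraya's issue.
Soraya's share (₹1,080,000) is divided into 2 shares of ₹540,000: Hanna and Mireille each take ₹540,000.
Niko's share (₹2,160,000) is divided into 4 shares of ₹540,000: Kofi, Declan, and Desmond each take ₹540,000; Miko's ₹540,000 share passes to Miko's issue.
Miko's share (₹540,000) is divided into 2 shares of ₹270,000: Quinn and Benedek each take ₹270,000.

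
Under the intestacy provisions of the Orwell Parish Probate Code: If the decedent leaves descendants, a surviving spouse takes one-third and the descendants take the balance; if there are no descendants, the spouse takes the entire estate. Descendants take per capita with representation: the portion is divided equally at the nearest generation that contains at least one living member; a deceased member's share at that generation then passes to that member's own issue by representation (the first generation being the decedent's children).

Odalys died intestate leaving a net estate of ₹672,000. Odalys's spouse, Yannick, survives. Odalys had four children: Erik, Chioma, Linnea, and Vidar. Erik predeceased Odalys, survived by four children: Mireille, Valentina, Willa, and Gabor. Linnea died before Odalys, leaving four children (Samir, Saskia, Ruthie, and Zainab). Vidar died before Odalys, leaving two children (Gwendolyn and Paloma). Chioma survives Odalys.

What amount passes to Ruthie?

Ruthie receives ₹28,000.

Yannick takes one-third of ₹672,000 = ₹224,000. The remaining ₹448,000 passes to the descendants.
The descendants' portion (₹448,000) is divided into 4 shares of ₹112,000: Chioma takes ₹112,000; Erik's ₹112,000 share passes to Erik's issue; Linnea's ₹112,000 share passes to Linnea's issue; Vidar's ₹112,000 share passes to Vidar's issue.
Erik's share (₹112,000) is divided into 4 shares of ₹28,000: Mireille, Valentina, Willa, and Gabor each take ₹28,000.
Linnea's share (₹112,000) is divided into 4 shares of ₹28,000: Samir, Saskia, Ruthie, and Zainab each take ₹28,000.
Vidar's share (₹112,000) is divided into 2 shares of ₹56,000: Gwendolyn and Paloma each take ₹56,000.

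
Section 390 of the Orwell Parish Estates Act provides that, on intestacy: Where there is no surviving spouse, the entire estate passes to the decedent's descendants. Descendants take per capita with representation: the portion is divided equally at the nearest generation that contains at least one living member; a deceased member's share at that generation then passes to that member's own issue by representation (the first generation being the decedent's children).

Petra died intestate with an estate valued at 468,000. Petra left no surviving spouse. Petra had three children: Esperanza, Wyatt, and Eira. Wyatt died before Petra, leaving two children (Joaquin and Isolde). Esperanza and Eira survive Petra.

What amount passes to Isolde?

Isolde receives 78,000.

The entire 468,000 passes to the descendants.
That amount (468,000) is divided into 3 shares of 156,000: Esperanza and Eira each take 156,000; Wyatt's 156,000 share passes to Wyatt's issue.
Wyatt's share (156,000) is divided into 2 shares of 78,000: Joaquin and Isolde each take 78,000.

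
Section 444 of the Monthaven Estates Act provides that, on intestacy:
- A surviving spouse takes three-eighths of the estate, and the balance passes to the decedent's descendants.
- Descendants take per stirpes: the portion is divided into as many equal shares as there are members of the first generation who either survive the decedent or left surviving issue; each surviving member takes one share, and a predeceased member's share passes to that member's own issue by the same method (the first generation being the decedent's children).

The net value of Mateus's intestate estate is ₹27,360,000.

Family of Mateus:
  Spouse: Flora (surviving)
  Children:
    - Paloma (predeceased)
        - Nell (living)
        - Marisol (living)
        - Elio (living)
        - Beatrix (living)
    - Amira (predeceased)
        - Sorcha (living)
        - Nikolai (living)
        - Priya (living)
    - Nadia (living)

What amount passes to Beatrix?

Beatrix receives ₹1,425,000.

Flora takes three-eighths of ₹27,360,000 = ₹10,260,000. The remaining ₹17,100,000 passes to the descendants.
The descendants' portion (₹17,100,000) is divided into 3 shares of ₹5,700,000: Nadia takes ₹5,700,000; Paloma's ₹5,700,000 share passes to Paloma's issue; Amira's ₹5,700,000 share passes to Amira's issue.
Paloma's share (₹5,700,000) is divided into 4 shares of ₹1,425,000: Nell, Marisol, Elio, and Beatrix each take ₹1,425,000.
Amira's share (₹5,700,000) is divided into 3 shares of ₹1,900,000: Sorcha, Nikolai, and Priya each take ₹1,900,000.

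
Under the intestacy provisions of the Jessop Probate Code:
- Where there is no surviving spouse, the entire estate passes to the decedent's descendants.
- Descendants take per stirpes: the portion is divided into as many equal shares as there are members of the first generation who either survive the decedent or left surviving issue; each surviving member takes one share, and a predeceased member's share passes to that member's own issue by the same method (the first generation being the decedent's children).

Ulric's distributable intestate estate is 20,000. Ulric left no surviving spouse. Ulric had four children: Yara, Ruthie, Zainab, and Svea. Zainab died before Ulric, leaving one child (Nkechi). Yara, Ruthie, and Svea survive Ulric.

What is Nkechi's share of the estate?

The entire 20,000 passes to the descendants.
That amount (20,000) is divided into 4 shares of 5,000: Yara, Ruthie, and Svea each take 5,000; Zainab's 5,000 share passes to Zainab's issue.
Zainab's share (5,000) passes entirely to Nkechi.

Nkechi receives 5,000.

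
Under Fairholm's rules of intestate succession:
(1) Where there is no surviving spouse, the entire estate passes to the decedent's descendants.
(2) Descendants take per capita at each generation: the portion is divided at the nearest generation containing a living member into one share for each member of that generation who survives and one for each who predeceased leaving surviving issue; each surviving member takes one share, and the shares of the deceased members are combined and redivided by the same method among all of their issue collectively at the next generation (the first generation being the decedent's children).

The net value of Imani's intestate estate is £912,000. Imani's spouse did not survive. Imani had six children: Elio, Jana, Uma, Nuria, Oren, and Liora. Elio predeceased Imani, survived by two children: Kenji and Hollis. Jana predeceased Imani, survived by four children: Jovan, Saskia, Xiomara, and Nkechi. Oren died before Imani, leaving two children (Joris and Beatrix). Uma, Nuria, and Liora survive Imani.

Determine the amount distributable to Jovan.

Jovan receives £57,000.

The entire £912,000 passes to the descendants.
That amount (£912,000) is divided at the children's generation into 6 shares of £152,000. Uma, Nuria, and Liora each take £152,000. The 3 shares of the deceased (Elio, Jana, and Oren) are combined into a pool of £456,000.
That pool (£456,000) is divided at the grandchildren's generation equally among Kenji, Hollis, Jovan, Saskia, Xiomara, Nkechi, Joris, and Beatrix: £57,000 each.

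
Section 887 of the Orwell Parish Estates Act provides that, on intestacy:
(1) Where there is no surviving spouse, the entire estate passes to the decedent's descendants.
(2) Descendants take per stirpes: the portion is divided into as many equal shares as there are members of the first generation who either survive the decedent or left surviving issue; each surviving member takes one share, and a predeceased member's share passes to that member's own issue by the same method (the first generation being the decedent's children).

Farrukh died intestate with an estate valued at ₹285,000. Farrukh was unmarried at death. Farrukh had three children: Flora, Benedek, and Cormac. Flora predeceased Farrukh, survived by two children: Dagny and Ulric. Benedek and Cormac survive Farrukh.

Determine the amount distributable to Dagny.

The entire ₹285,000 passes to the descendants.
That amount (₹285,000) is divided into 3 shares of ₹95,000: Benedek and Cormac each take ₹95,000; Flora's ₹95,000 share passes to Flora's issue.
Flora's share (₹95,000) is divided into 2 shares of ₹47,500: Dagny and Ulric each take ₹47,500.

Dagny receives ₹47,500.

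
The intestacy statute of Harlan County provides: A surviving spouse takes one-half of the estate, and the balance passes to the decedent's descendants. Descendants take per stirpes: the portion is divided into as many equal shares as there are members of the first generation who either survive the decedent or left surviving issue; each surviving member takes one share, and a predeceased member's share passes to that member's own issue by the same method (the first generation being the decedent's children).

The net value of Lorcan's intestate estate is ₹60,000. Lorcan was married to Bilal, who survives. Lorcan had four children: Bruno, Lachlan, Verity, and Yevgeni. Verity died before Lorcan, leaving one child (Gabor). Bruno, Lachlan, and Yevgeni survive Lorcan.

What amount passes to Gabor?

Bilal takes one-half of ₹60,000 = ₹30,000. The remaining ₹30,000 passes to the descendants.
The descendants' portion (₹30,000) is divided into 4 shares of ₹7,500: Bruno, Lachlan, and Yevgeni each take ₹7,500; Verity's ₹7,500 share passes to Verity's issue.
Verity's share (₹7,500) passes entirely to Gabor.

Gabor receives ₹7,500.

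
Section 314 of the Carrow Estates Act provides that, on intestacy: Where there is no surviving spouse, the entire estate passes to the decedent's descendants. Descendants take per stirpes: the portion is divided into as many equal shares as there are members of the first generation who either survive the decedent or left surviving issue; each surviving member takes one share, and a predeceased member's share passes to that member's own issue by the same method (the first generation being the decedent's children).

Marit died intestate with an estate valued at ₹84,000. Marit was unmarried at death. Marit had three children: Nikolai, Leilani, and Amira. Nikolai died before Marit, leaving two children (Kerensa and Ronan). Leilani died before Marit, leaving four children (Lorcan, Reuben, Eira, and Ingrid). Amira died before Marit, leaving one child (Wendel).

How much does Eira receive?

The entire ₹84,000 passes to the descendants.
That amount (₹84,000) is divided into 3 shares of ₹28,000: Nikolai's ₹28,000 share passes to Nikolai's issue; Leilani's ₹28,000 share passes to Leilani's issue; Amira's ₹28,000 share passes to Amira's issue.
Nikolai's share (₹28,000) is divided into 2 shares of ₹14,000: Kerensa and Ronan each take ₹14,000.
Leilani's share (₹28,000) is divided into 4 shares of ₹7,000: Lorcan, Reuben, Eira, and Ingrid each take ₹7,000.
Amira's share (₹28,000) passes entirely to Wendel.

Eira receives ₹7,000.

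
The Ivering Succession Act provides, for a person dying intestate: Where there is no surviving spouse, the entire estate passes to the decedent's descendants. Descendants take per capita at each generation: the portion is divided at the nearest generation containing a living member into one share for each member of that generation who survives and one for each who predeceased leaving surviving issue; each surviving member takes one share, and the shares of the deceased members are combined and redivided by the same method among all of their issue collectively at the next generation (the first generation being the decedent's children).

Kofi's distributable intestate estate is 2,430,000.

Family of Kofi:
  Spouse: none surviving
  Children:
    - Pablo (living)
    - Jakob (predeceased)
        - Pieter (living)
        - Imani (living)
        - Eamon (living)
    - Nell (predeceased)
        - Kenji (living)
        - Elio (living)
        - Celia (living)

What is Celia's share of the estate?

Celia receives 270,000.

The entire 2,430,000 passes to the descendants.
That amount (2,430,000) is divided at the children's generation into 3 shares of 810,000. Pablo takes 810,000. The 2 shares of the deceased (Jakob and Nell) are combined into a pool of 1,620,000.
That pool (1,620,000) is divided at the grandchildren's generation equally among Pieter, Imani, Eamon, Kenji, Elio, and Celia: 270,000 each.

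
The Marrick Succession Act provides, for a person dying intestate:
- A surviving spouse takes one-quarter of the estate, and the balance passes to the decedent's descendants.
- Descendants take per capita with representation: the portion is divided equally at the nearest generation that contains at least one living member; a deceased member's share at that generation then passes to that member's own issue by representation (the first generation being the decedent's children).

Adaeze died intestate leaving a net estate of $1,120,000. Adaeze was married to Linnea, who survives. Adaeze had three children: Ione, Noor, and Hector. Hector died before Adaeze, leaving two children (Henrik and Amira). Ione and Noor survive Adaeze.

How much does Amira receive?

Amira receives $140,000.

Linnea takes one-quarter of $1,120,000 = $280,000. The remaining $840,000 passes to the descendants.
The descendants' portion ($840,000) is divided into 3 shares of $280,000: Ione and Noor each take $280,000; Hector's $280,000 share passes to Hector's issue.
Hector's share ($280,000) is divided into 2 shares of $140,000: Henrik and Amira each take $140,000.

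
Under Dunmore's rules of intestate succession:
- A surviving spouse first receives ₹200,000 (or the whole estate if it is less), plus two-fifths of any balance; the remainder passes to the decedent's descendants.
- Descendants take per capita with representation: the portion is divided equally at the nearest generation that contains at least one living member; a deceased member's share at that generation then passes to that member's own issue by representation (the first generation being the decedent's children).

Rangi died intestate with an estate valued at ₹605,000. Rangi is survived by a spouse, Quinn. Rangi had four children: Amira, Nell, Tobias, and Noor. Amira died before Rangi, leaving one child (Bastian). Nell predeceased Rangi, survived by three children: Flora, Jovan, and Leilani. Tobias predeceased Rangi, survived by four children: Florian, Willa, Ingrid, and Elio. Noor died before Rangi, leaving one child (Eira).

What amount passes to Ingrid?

Ingrid receives ₹27,000.

Quinn first takes ₹200,000, leaving a balance of ₹405,000. Quinn then takes two-fifths of the balance (₹162,000), for a total of ₹362,000. The remaining ₹243,000 passes to the descendants.
No child survives, so the initial division is made at the grandchildren's generation.
The descendants' portion (₹243,000) is divided into 9 shares of ₹27,000: Bastian, Flora, Jovan, Leilani, Florian, Willa, Ingrid, Elio, and Eira each take ₹27,000.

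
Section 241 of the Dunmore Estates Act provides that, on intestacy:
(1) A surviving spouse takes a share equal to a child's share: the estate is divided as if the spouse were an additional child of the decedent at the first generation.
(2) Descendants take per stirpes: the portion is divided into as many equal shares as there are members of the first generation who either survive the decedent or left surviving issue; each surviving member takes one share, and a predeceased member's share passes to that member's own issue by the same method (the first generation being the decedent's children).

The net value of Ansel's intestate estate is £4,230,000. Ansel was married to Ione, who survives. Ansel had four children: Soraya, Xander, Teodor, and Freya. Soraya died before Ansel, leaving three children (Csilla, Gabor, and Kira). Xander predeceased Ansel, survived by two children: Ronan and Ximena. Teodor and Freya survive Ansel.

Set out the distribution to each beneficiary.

The spouse counts as an additional share at the children's level, so there are 5 primary shares of £846,000. Ione takes one such share (£846,000).
The children's combined portion (£3,384,000) is divided into 4 shares of £846,000: Teodor and Freya each take £846,000; Soraya's £846,000 share passes to Soraya's issue; Xander's £846,000 share passes to Xander's issue.
Soraya's share (£846,000) is divided into 3 shares of £282,000: Csilla, Gabor, and Kira each take £282,000.
Xander's share (£846,000) is divided into 2 shares of £423,000: Ronan and Ximena each take £423,000.

Ione: £846,000; Csilla: £282,000; Gabor: £282,000; Kira: £282,000; Ronan: £423,000; Ximena: £423,000; Teodor: £846,000; Freya: £846,000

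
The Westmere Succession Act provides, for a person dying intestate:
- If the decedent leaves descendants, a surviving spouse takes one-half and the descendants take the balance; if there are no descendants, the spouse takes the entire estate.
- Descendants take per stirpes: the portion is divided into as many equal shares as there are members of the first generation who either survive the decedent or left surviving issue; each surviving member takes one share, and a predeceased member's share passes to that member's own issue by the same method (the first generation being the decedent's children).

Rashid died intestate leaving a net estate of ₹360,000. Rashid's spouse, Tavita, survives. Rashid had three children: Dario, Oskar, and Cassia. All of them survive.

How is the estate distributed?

Tavita takes one-half of ₹360,000 = ₹180,000. The remaining ₹180,000 passes to the descendants.
The descendants' portion (₹180,000) is divided into 3 shares of ₹60,000: Dario, Oskar, and Cassia each take ₹60,000.

Tavita: ₹180,000; Dario: ₹60,000; Oskar: ₹60,000; Cassia: ₹60,000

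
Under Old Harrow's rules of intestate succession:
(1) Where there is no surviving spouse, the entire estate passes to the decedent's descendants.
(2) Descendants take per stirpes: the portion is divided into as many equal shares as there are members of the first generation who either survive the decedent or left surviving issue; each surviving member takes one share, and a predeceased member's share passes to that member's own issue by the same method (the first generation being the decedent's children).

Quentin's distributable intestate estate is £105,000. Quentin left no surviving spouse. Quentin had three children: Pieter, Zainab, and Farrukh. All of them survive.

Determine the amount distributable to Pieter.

Pieter receives £35,000.

The entire £105,000 passes to the descendants.
That amount (£105,000) is divided into 3 shares of £35,000: Pieter, Zainab, and Farrukh each take £35,000.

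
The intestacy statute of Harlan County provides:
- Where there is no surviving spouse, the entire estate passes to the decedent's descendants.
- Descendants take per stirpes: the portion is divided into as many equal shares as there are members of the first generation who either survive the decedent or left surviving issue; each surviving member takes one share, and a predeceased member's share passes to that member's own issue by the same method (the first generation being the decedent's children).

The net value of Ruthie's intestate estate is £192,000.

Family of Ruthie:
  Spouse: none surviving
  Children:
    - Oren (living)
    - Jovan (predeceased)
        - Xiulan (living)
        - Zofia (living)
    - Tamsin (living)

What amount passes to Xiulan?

The entire £192,000 passes to the descendants.
That amount (£192,000) is divided into 3 shares of £64,000: Oren and Tamsin each take £64,000; Jovan's £64,000 share passes to Jovan's issue.
Jovan's share (£64,000) is divided into 2 shares of £32,000: Xiulan and Zofia each take £32,000.

Xiulan receives £32,000.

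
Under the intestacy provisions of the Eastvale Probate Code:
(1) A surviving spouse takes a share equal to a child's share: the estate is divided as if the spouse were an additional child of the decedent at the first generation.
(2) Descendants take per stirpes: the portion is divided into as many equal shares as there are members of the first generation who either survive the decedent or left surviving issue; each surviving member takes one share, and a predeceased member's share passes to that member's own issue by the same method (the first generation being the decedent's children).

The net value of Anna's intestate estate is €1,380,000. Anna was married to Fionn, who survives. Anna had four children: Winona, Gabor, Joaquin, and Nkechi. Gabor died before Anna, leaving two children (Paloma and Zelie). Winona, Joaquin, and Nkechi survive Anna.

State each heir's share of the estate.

Fionn: €276,000; Winona: €276,000; Paloma: €138,000; Zelie: €138,000; Joaquin: €276,000; Nkechi: €276,000

The spouse counts as an additional share at the children's level, so there are 5 primary shares of €276,000. Fionn takes one such share (€276,000).
The children's combined portion (€1,104,000) is divided into 4 shares of €276,000: Winona, Joaquin, and Nkechi each take €276,000; Gabor's €276,000 share passes to Gabor's issue.
Gabor's share (€276,000) is divided into 2 shares of €138,000: Paloma and Zelie each take €138,000.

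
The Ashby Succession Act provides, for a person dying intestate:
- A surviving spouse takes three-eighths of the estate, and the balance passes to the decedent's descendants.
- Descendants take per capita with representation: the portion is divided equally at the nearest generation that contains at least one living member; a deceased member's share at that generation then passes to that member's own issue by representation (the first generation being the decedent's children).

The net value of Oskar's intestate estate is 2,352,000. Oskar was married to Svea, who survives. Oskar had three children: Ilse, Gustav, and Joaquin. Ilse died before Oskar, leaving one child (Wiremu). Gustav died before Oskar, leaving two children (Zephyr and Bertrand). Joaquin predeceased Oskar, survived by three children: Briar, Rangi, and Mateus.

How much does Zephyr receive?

Svea takes three-eighths of 2,352,000 = 882,000. The remaining 1,470,000 passes to the descendants.
No child survives, so the initial division is made at the grandchildren's generation.
The descendants' portion (1,470,000) is divided into 6 shares of 245,000: Wiremu, Zephyr, Bertrand, Briar, Rangi, and Mateus each take 245,000.

Zephyr receives 245,000.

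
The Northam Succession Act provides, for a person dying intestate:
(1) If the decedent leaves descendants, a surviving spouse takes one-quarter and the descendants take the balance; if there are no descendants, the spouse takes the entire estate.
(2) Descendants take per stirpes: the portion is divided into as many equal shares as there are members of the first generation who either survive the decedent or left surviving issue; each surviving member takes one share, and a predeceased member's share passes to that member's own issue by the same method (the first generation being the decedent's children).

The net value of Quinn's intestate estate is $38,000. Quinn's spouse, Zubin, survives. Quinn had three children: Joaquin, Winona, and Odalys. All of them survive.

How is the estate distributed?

Zubin takes one-quarter of $38,000 = $9,500. The remaining $28,500 passes to the descendants.
The descendants' portion ($28,500) is divided into 3 shares of $9,500: Joaquin, Winona, and Odalys each take $9,500.

Zubin: $9,500; Joaquin: $9,500; Winona: $9,500; Odalys: $9,500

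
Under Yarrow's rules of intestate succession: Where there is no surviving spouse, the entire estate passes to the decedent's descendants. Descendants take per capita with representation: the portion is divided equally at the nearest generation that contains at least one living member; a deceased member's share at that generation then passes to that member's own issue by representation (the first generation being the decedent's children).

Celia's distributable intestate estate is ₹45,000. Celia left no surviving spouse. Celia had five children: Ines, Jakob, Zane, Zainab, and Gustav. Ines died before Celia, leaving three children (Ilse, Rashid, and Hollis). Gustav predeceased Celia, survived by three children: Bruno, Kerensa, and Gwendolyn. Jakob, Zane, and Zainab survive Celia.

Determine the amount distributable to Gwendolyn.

Gwendolyn receives ₹3,000.

The entire ₹45,000 passes to the descendants.
That amount (₹45,000) is divided into 5 shares of ₹9,000: Jakob, Zane, and Zainab each take ₹9,000; Ines's ₹9,000 share passes to Ines's issue; Gustav's ₹9,000 share passes to Gustav's issue.
Ines's share (₹9,000) is divided into 3 shares of ₹3,000: Ilse, Rashid, and Hollis each take ₹3,000.
Gustav's share (₹9,000) is divided into 3 shares of ₹3,000: Bruno, Kerensa, and Gwendolyn each take ₹3,000.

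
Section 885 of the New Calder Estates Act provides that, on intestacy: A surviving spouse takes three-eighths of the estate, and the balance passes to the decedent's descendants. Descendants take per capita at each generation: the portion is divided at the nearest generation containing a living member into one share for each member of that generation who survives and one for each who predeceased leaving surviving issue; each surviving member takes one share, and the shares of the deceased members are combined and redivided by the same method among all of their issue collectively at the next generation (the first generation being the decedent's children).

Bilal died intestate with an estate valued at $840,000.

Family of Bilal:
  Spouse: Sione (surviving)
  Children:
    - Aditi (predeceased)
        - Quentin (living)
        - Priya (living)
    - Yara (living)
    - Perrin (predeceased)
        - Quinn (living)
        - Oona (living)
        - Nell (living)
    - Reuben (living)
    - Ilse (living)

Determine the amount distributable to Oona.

Oona receives $42,000.

Sione takes three-eighths of $840,000 = $315,000. The remaining $525,000 passes to the descendants.
The descendants' portion ($525,000) is divided at the children's generation into 5 shares of $105,000. Yara, Reuben, and Ilse each take $105,000. The 2 shares of the deceased (Aditi and Perrin) are combined into a pool of $210,000.
That pool ($210,000) is divided at the grandchildren's generation equally among Quentin, Priya, Quinn, Oona, and Nell: $42,000 each.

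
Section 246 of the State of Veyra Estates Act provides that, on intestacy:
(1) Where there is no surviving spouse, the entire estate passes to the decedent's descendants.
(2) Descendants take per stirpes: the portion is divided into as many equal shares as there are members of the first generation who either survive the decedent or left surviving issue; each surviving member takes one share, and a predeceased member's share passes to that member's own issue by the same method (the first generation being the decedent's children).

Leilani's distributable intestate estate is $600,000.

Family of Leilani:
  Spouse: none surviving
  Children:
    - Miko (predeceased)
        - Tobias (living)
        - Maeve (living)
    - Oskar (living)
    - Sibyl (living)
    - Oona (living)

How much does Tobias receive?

Tobias receives $75,000.

The entire $600,000 passes to the descendants.
That amount ($600,000) is divided into 4 shares of $150,000: Oskar, Sibyl, and Oona each take $150,000; Miko's $150,000 share passes to Miko's issue.
Miko's share ($150,000) is divided into 2 shares of $75,000: Tobias and Maeve each take $75,000.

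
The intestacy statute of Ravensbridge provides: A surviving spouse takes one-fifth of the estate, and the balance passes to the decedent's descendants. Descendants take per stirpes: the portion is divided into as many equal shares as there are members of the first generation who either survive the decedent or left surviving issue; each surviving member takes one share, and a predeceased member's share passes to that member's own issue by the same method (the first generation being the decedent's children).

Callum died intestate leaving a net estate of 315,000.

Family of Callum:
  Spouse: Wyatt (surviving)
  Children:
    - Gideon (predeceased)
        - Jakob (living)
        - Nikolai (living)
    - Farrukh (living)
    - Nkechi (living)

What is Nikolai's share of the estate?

Nikolai receives 42,000.

Wyatt takes one-fifth of 315,000 = 63,000. The remaining 252,000 passes to the descendants.
The descendants' portion (252,000) is divided into 3 shares of 84,000: Farrukh and Nkechi each take 84,000; Gideon's 84,000 share passes to Gideon's issue.
Gideon's share (84,000) is divided into 2 shares of 42,000: Jakob and Nikolai each take 42,000.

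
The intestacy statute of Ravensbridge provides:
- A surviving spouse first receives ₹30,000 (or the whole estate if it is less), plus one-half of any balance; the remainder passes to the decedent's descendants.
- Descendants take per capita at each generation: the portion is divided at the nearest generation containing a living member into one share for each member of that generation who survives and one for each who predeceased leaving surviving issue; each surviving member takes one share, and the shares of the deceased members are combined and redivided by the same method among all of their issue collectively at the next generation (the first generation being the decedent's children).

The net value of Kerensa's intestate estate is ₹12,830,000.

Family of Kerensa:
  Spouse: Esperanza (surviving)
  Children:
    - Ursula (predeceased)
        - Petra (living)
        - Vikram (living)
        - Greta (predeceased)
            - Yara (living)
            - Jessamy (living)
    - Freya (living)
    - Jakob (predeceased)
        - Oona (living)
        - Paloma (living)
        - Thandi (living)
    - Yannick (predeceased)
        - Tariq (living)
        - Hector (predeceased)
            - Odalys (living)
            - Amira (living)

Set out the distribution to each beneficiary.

Esperanza first takes ₹30,000, leaving a balance of ₹12,800,000. Esperanza then takes one-half of the balance (₹6,400,000), for a total of ₹6,430,000. The remaining ₹6,400,000 passes to the descendants.
The descendants' portion (₹6,400,000) is divided at the children's generation into 4 shares of ₹1,600,000. Freya takes ₹1,600,000. The 3 shares of the deceased (Ursula, Jakob, and Yannick) are combined into a pool of ₹4,800,000.
That pool (₹4,800,000) is divided at the grandchildren's generation into 8 shares of ₹600,000. Petra, Vikram, Oona, Paloma, Thandi, and Tariq each take ₹600,000. The 2 shares of the deceased (Greta and Hector) are combined into a pool of ₹1,200,000.
That pool (₹1,200,000) is divided at the great-grandchildren's generation equally among Yara, Jessamy, Odalys, and Amira: ₹300,000 each.

Esperanza: ₹6,430,000; Petra: ₹600,000; Vikram: ₹600,000; Yara: ₹300,000; Jessamy: ₹300,000; Freya: ₹1,600,000; Oona: ₹600,000; Paloma: ₹600,000; Thandi: ₹600,000; Tariq: ₹600,000; Odalys: ₹300,000; Amira: ₹300,000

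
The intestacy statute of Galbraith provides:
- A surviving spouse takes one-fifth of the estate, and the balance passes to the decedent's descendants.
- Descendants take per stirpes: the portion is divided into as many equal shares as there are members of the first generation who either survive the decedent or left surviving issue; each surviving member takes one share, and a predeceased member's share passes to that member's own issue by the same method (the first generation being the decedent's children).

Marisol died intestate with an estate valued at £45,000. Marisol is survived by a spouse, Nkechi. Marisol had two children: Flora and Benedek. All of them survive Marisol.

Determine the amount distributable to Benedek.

Benedek receives £18,000.

Nkechi takes one-fifth of £45,000 = £9,000. The remaining £36,000 passes to the descendants.
The descendants' portion (£36,000) is divided into 2 shares of £18,000: Flora and Benedek each take £18,000.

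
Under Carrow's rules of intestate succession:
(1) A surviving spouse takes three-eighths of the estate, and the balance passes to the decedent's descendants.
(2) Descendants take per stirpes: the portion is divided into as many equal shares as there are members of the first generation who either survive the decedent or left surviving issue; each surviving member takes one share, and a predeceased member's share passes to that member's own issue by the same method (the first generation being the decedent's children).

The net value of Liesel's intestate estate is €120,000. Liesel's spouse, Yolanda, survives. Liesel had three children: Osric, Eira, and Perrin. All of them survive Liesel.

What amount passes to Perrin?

Yolanda takes three-eighths of €120,000 = €45,000. The remaining €75,000 passes to the descendants.
The descendants' portion (€75,000) is divided into 3 shares of €25,000: Osric, Eira, and Perrin each take €25,000.

Perrin receives €25,000.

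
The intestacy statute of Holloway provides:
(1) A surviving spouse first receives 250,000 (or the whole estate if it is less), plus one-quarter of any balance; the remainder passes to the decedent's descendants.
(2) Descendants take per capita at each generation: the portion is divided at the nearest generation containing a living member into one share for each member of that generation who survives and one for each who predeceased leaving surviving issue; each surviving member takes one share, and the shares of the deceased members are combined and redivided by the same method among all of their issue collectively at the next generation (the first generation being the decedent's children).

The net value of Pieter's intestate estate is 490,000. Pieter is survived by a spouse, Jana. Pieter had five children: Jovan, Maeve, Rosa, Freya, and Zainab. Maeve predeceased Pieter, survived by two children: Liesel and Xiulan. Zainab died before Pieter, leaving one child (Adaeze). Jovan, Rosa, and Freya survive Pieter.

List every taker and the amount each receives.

Jana first takes 250,000, leaving a balance of 240,000. Jana then takes one-quarter of the balance (60,000), for a total of 310,000. The remaining 180,000 passes to the descendants.
The descendants' portion (180,000) is divided at the children's generation into 5 shares of 36,000. Jovan, Rosa, and Freya each take 36,000. The 2 shares of the deceased (Maeve and Zainab) are combined into a pool of 72,000.
That pool (72,000) is divided at the grandchildren's generation equally among Liesel, Xiulan, and Adaeze: 24,000 each.

Jana: 310,000; Jovan: 36,000; Liesel: 24,000; Xiulan: 24,000; Rosa: 36,000; Freya: 36,000; Adaeze: 24,000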